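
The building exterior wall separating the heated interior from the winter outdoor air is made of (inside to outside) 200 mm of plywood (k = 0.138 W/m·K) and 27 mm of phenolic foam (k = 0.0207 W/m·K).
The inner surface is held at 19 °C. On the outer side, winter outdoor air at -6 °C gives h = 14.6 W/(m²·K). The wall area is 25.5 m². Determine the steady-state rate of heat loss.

Q ≈ 226 W

Thermal resistances in series:
R_plywood = L/(kA) = 0.2/(0.138×25.5) = 0.05683 K/W
R_phenolic foam = L/(kA) = 0.027/(0.0207×25.5) = 0.05115 K/W
R_outer film = 1/(h_o·A) = 1/(14.6×25.5) = 0.002686 K/W
R_total = 0.1107 K/W
Q = ΔT / R_total = 25 / 0.1107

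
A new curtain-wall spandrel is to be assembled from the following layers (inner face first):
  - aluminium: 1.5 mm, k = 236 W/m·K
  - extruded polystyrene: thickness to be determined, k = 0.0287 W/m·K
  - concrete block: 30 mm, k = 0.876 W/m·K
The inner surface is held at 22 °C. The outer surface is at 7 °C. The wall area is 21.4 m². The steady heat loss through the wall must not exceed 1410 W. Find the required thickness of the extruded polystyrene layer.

L ≈ 5.55 mm

Thermal resistances in series:
R_aluminium = L/(kA) = 0.0015/(236×21.4) = 2.97×10^-7 K/W
R_concrete block = L/(kA) = 0.03/(0.876×21.4) = 0.0016 K/W
Sum of the known resistances R_other = 0.001601 K/W
Required total resistance R_tot = ΔT/Q_allow = 15/1410 = 0.01064 K/W
R_extruded polystyrene = R_tot − R_other = 0.009038 K/W
L = R·k·A = 0.009038×0.0287×21.4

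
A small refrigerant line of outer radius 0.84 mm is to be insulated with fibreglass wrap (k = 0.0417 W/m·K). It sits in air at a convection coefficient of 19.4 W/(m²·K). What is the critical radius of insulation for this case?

For a cylinder r_cr = k/h = 0.0417/19.4
r_cr = 2.15 mm; since the bare radius (0.84 mm) is below r_cr, adding a thin layer of insulation will *increase* heat loss.

r_cr ≈ 2.15 mm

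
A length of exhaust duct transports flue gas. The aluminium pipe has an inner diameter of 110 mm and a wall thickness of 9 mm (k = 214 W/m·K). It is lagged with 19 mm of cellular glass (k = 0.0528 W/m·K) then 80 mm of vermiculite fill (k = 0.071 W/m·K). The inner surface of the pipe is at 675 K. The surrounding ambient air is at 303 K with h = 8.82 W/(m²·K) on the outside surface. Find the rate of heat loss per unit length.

Cylindrical conduction, so R = ln(r₂/r₁)/(2πkL) per layer, in series:
R_aluminium pipe wall = ln(64/55)/(2π×214×1) = 1.127×10^-4 K/W
R_cellular glass = ln(83/64)/(2π×0.0528×1) = 0.7836 K/W
R_vermiculite fill = ln(163/83)/(2π×0.071×1) = 1.513 K/W
R_outer film = 1/(h_o·2πr_oL) = 1/(8.82×2π×0.163×1) = 0.1107 K/W
R_total = 2.407 K/W
Q = ΔT/R_total = 372/2.407

q′ ≈ 155 W/m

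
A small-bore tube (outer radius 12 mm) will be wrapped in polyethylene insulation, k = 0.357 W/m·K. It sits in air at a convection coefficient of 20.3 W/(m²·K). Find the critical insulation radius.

For a cylinder r_cr = k/h = 0.357/20.3
r_cr = 17.6 mm; since the bare radius (12 mm) is below r_cr, adding a thin layer of insulation will *increase* heat loss.

r_cr ≈ 17.6 mm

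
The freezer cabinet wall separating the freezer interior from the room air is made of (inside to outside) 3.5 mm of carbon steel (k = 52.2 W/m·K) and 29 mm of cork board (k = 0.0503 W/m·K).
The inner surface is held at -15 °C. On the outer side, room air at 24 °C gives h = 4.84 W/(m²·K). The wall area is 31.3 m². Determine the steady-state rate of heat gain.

Q ≈ 1560 W

Series thermal resistances:
R_carbon steel = L/(kA) = 0.0035/(52.2×31.3) = 2.142×10^-6 K/W
R_cork board = L/(kA) = 0.029/(0.0503×31.3) = 0.01842 K/W
R_outer film = 1/(h_o·A) = 1/(4.84×31.3) = 0.006601 K/W
R_total = 0.02502 K/W
Q = ΔT / R_total = 39 / 0.02502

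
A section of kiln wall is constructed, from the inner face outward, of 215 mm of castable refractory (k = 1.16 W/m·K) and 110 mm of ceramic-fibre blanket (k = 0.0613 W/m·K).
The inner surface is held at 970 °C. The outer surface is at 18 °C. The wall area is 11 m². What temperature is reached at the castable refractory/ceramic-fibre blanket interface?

Using the resistance-network approach (series):
R_castable refractory = L/(kA) = 0.215/(1.16×11) = 0.01685 K/W
R_ceramic-fibre blanket = L/(kA) = 0.11/(0.0613×11) = 0.1631 K/W
R_total = 0.18 K/W;  Q = ΔT/R_total = 952/0.18 = 5289 W
T_interface = T_inner − Q·ΣR(inner→interface) = 970 − 5290×0.01685

T ≈ 881 °C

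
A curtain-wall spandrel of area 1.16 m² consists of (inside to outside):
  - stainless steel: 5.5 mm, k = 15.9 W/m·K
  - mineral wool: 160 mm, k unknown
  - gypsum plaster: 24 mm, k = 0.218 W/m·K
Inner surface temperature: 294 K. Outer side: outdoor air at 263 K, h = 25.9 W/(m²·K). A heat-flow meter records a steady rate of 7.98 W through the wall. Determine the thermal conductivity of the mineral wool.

Treating each layer as a thermal resistance in series:
R_stainless steel = L/(kA) = 0.0055/(15.9×1.16) = 2.982×10^-4 K/W
R_gypsum plaster = L/(kA) = 0.024/(0.218×1.16) = 0.09491 K/W
R_outer film = 1/(h_o·A) = 1/(25.9×1.16) = 0.03328 K/W
Sum of known resistances R_other = 0.1285 K/W
Total R = ΔT/Q = 31/7.98 = 3.885 K/W
R_mineral wool = R_total − R_other = 3.756 K/W
k = L/(R·A) = 0.16/(3.756×1.16)

k ≈ 0.0367 W/(m·K)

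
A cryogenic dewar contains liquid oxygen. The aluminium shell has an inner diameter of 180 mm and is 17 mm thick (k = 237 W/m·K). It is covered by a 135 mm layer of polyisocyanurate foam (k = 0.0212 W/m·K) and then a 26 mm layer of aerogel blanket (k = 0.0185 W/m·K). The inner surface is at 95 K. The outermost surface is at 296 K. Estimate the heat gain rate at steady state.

Q ≈ 9.44 W

Radial (spherical) resistances in series:
R_aluminium shell = (1/0.09 − 1/0.107)/(4π×237) = 5.927×10^-4 K/W
R_polyisocyanurate foam = (1/0.107 − 1/0.242)/(4π×0.0212) = 19.57 K/W
R_aerogel blanket = (1/0.242 − 1/0.268)/(4π×0.0185) = 1.724 K/W
R_total = 21.29 K/W
Q = ΔT/R_total = 201/21.29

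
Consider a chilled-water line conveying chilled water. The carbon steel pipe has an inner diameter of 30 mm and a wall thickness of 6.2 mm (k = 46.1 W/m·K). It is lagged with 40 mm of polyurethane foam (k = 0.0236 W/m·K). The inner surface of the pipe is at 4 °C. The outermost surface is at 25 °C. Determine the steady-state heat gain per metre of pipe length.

Radial resistances (cylindrical: R_cond = ln(r_o/r_i)/(2πkL), R_conv = 1/(h·2πrL)):
R_carbon steel pipe wall = ln(21.2/15)/(2π×46.1×1) = 0.001194 K/W
R_polyurethane foam = ln(61.2/21.2)/(2π×0.0236×1) = 7.149 K/W
R_total = 7.151 K/W
Q = ΔT/R_total = 21/7.151

q′ ≈ 2.94 W/m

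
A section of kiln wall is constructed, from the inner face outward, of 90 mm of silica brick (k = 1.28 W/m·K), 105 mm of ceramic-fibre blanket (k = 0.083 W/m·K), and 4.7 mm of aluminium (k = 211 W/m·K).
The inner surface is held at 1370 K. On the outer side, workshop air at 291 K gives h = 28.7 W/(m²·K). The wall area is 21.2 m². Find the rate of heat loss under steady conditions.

Using the resistance-network approach (series):
R_silica brick = L/(kA) = 0.09/(1.28×21.2) = 0.003317 K/W
R_ceramic-fibre blanket = L/(kA) = 0.105/(0.083×21.2) = 0.05967 K/W
R_aluminium = L/(kA) = 0.0047/(211×21.2) = 1.051×10^-6 K/W
R_outer film = 1/(h_o·A) = 1/(28.7×21.2) = 0.001644 K/W
R_total = 0.06463 K/W
Q = ΔT / R_total = 1079 / 0.06463

Q ≈ 16700 W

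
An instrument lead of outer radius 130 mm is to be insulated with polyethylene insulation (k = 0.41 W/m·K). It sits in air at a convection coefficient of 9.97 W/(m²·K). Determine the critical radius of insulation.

r_cr ≈ 41.1 mm

For a cylinder r_cr = k/h = 0.41/9.97
r_cr = 41.1 mm; since the bare radius (130 mm) is above r_cr, any added insulation will reduce heat loss.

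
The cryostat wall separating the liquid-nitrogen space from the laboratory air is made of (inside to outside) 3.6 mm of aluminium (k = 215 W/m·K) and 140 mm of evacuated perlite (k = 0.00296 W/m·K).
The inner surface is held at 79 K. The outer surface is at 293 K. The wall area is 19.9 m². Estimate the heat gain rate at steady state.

Q ≈ 90 W

Thermal resistances in series:
R_aluminium = L/(kA) = 0.0036/(215×19.9) = 8.414×10^-7 K/W
R_evacuated perlite = L/(kA) = 0.14/(0.00296×19.9) = 2.377 K/W
R_total = 2.377 K/W
Q = ΔT / R_total = 214 / 2.377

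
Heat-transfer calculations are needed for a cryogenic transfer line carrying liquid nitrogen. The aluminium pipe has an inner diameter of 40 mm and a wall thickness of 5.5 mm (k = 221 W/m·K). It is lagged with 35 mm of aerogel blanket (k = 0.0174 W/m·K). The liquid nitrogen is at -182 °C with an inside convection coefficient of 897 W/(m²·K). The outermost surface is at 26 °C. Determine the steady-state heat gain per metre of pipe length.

Cylindrical conduction, so R = ln(r₂/r₁)/(2πkL) per layer, in series:
R_inner film = 1/(h_i·2πr₁L) = 1/(897×2π×0.02×1) = 0.008872 K/W
R_aluminium pipe wall = ln(25.5/20)/(2π×221×1) = 1.75×10^-4 K/W
R_aerogel blanket = ln(60.5/25.5)/(2π×0.0174×1) = 7.903 K/W
R_total = 7.912 K/W
Q = ΔT/R_total = 208/7.912

q′ ≈ 26.3 W/m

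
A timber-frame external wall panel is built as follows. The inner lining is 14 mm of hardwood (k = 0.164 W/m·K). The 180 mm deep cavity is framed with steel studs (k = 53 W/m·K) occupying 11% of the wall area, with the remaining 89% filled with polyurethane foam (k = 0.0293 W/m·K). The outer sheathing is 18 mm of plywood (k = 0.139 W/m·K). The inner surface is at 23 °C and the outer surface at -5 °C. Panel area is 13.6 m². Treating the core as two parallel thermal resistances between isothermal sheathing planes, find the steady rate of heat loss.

Sheathing layers in series; stud and cavity paths in parallel between them.
R_inner = 0.014/(0.164×13.6) = 0.006277 K/W
R_stud  = 0.18/(53×0.11×13.6) = 0.00227 K/W
R_cav   = 0.18/(0.0293×0.89×13.6) = 0.5075 K/W
1/R_core = 1/R_stud + 1/R_cav → R_core = 0.00226 K/W
R_outer = 0.018/(0.139×13.6) = 0.009522 K/W
R_total = 0.01806 K/W
Q = ΔT/R_total = 28/0.01806

Q ≈ 1550 W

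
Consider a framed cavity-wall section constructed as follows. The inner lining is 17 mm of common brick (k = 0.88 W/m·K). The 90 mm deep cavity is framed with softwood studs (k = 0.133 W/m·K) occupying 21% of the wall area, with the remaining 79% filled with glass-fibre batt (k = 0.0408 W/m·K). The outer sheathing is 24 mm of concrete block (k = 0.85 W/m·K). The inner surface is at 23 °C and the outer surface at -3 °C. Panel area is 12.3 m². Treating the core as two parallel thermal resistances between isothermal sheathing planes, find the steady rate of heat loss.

Sheathing layers in series; stud and cavity paths in parallel between them.
R_inner = 0.017/(0.88×12.3) = 0.001571 K/W
R_stud  = 0.09/(0.133×0.21×12.3) = 0.262 K/W
R_cav   = 0.09/(0.0408×0.79×12.3) = 0.227 K/W
1/R_core = 1/R_stud + 1/R_cav → R_core = 0.1216 K/W
R_outer = 0.024/(0.85×12.3) = 0.002296 K/W
R_total = 0.1255 K/W
Q = ΔT/R_total = 26/0.1255

Q ≈ 207 W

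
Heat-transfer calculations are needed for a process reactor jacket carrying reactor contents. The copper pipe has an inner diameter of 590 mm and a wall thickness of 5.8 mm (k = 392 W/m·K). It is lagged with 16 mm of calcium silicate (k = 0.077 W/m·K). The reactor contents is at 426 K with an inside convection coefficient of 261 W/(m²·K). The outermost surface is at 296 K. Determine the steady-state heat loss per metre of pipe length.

Treating each annulus and film as a series resistance:
R_inner film = 1/(h_i·2πr₁L) = 1/(261×2π×0.295×1) = 0.002067 K/W
R_copper pipe wall = ln(300.8/295)/(2π×392×1) = 7.905×10^-6 K/W
R_calcium silicate = ln(316.8/300.8)/(2π×0.077×1) = 0.1071 K/W
R_total = 0.1092 K/W
Q = ΔT/R_total = 130/0.1092

q′ ≈ 1190 W/m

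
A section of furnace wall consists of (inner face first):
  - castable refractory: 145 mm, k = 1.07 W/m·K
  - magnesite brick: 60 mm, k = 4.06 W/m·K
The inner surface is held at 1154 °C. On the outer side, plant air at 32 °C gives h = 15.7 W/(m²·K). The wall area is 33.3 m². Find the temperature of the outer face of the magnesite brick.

Using the resistance-network approach (series):
R_castable refractory = L/(kA) = 0.145/(1.07×33.3) = 0.004069 K/W
R_magnesite brick = L/(kA) = 0.06/(4.06×33.3) = 4.438×10^-4 K/W
R_outer film = 1/(h_o·A) = 1/(15.7×33.3) = 0.001913 K/W
R_total = 0.006426 K/W;  Q = ΔT/R_total = 1122/0.006426 = 174600 W
T_interface = T_inner − Q·ΣR(inner→interface) = 1154 − 175000×0.004513

T ≈ 366 °C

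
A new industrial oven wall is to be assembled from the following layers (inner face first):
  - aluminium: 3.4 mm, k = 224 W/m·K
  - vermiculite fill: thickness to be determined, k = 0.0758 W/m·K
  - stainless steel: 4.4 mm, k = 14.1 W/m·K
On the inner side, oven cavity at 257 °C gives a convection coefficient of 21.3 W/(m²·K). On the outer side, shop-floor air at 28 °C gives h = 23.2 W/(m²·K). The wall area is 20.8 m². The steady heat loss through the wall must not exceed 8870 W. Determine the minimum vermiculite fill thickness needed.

Thermal resistances in series:
R_inner film = 1/(h_i·A) = 1/(21.3×20.8) = 0.002257 K/W
R_aluminium = L/(kA) = 0.0034/(224×20.8) = 7.297×10^-7 K/W
R_stainless steel = L/(kA) = 0.0044/(14.1×20.8) = 1.5×10^-5 K/W
R_outer film = 1/(h_o·A) = 1/(23.2×20.8) = 0.002072 K/W
Sum of the known resistances R_other = 0.004345 K/W
Required total resistance R_tot = ΔT/Q_allow = 229/8870 = 0.02582 K/W
R_vermiculite fill = R_tot − R_other = 0.02147 K/W
L = R·k·A = 0.02147×0.0758×20.8

L ≈ 33.9 mm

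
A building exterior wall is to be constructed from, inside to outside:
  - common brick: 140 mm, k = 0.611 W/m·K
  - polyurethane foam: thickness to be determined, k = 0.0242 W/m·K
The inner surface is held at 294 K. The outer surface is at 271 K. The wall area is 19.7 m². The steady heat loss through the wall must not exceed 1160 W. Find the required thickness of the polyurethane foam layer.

Thermal resistances in series:
R_common brick = L/(kA) = 0.14/(0.611×19.7) = 0.01163 K/W
Sum of the known resistances R_other = 0.01163 K/W
Required total resistance R_tot = ΔT/Q_allow = 23/1160 = 0.01983 K/W
R_polyurethane foam = R_tot − R_other = 0.008196 K/W
L = R·k·A = 0.008196×0.0242×19.7

L ≈ 3.91 mm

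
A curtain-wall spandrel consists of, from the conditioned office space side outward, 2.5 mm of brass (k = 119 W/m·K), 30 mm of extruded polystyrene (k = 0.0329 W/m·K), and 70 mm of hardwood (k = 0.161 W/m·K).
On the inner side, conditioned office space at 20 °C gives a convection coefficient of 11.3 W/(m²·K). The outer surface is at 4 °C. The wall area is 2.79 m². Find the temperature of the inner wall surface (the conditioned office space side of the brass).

T ≈ 19 °C

Treating each layer as a thermal resistance in series:
R_inner film = 1/(h_i·A) = 1/(11.3×2.79) = 0.03172 K/W
R_brass = L/(kA) = 0.0025/(119×2.79) = 7.53×10^-6 K/W
R_extruded polystyrene = L/(kA) = 0.03/(0.0329×2.79) = 0.3268 K/W
R_hardwood = L/(kA) = 0.07/(0.161×2.79) = 0.1558 K/W
R_total = 0.5144 K/W;  Q = ΔT/R_total = 16/0.5144 = 31.1 W
T_interface = T_inner − Q·ΣR(inner→interface) = 20 − 31.1×0.03172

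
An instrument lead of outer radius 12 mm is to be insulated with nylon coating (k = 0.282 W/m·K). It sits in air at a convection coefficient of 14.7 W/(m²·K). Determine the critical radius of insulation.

r_cr ≈ 19.2 mm

For a cylinder r_cr = k/h = 0.282/14.7
r_cr = 19.2 mm; since the bare radius (12 mm) is below r_cr, adding a thin layer of insulation will *increase* heat loss.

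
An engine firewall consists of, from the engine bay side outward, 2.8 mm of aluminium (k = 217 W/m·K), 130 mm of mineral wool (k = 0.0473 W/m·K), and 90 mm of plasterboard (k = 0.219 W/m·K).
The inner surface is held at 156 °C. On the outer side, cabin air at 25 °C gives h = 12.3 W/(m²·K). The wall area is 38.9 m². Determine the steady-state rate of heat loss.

Thermal resistances in series:
R_aluminium = L/(kA) = 0.0028/(217×38.9) = 3.317×10^-7 K/W
R_mineral wool = L/(kA) = 0.13/(0.0473×38.9) = 0.07065 K/W
R_plasterboard = L/(kA) = 0.09/(0.219×38.9) = 0.01056 K/W
R_outer film = 1/(h_o·A) = 1/(12.3×38.9) = 0.00209 K/W
R_total = 0.08331 K/W
Q = ΔT / R_total = 131 / 0.08331

Q ≈ 1570 W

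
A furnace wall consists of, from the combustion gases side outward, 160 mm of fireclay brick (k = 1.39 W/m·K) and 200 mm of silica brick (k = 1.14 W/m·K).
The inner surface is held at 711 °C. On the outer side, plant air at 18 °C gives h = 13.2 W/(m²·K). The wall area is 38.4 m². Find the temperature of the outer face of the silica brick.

T ≈ 161 °C

Thermal resistances in series:
R_fireclay brick = L/(kA) = 0.16/(1.39×38.4) = 0.002998 K/W
R_silica brick = L/(kA) = 0.2/(1.14×38.4) = 0.004569 K/W
R_outer film = 1/(h_o·A) = 1/(13.2×38.4) = 0.001973 K/W
R_total = 0.009539 K/W;  Q = ΔT/R_total = 693/0.009539 = 72650 W
T_interface = T_inner − Q·ΣR(inner→interface) = 711 − 72600×0.007566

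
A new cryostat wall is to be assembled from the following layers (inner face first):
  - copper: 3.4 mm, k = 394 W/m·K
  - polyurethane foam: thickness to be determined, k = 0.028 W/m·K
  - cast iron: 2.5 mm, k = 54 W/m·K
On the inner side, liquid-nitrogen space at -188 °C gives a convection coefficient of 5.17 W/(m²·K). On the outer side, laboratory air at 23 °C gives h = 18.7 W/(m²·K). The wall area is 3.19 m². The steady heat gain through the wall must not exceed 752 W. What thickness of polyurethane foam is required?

L ≈ 18.1 mm

Model the wall as resistances in series:
R_inner film = 1/(h_i·A) = 1/(5.17×3.19) = 0.06063 K/W
R_copper = L/(kA) = 0.0034/(394×3.19) = 2.705×10^-6 K/W
R_cast iron = L/(kA) = 0.0025/(54×3.19) = 1.451×10^-5 K/W
R_outer film = 1/(h_o·A) = 1/(18.7×3.19) = 0.01676 K/W
Sum of the known resistances R_other = 0.07742 K/W
Required total resistance R_tot = ΔT/Q_allow = 211/752 = 0.2806 K/W
R_polyurethane foam = R_tot − R_other = 0.2032 K/W
L = R·k·A = 0.2032×0.028×3.19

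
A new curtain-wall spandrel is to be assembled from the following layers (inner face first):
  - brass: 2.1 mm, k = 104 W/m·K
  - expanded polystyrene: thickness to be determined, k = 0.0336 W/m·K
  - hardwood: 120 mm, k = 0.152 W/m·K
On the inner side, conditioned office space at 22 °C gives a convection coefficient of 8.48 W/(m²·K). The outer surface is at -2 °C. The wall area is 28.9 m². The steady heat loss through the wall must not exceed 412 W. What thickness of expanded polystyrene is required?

Using the resistance-network approach (series):
R_inner film = 1/(h_i·A) = 1/(8.48×28.9) = 0.00408 K/W
R_brass = L/(kA) = 0.0021/(104×28.9) = 6.987×10^-7 K/W
R_hardwood = L/(kA) = 0.12/(0.152×28.9) = 0.02732 K/W
Sum of the known resistances R_other = 0.0314 K/W
Required total resistance R_tot = ΔT/Q_allow = 24/412 = 0.05825 K/W
R_expanded polystyrene = R_tot − R_other = 0.02685 K/W
L = R·k·A = 0.02685×0.0336×28.9

L ≈ 26.1 mm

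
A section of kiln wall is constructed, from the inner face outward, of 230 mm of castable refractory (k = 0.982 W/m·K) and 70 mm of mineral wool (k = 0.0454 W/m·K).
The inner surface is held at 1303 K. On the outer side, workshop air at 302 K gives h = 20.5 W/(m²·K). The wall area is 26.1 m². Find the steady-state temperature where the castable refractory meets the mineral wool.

T ≈ 1170 K

Thermal resistances in series:
R_castable refractory = L/(kA) = 0.23/(0.982×26.1) = 0.008974 K/W
R_mineral wool = L/(kA) = 0.07/(0.0454×26.1) = 0.05907 K/W
R_outer film = 1/(h_o·A) = 1/(20.5×26.1) = 0.001869 K/W
R_total = 0.06992 K/W;  Q = ΔT/R_total = 1001/0.06992 = 14320 W
T_interface = T_inner − Q·ΣR(inner→interface) = 1303 − 14300×0.008974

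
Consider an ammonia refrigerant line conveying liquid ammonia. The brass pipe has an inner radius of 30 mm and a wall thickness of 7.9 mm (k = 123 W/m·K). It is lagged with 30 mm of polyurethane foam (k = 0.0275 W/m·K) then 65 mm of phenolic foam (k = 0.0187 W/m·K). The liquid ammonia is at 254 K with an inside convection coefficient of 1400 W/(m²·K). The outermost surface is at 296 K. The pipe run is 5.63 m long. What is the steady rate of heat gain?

Q ≈ 26 W

For a radial system each layer contributes R = ln(r_out/r_in)/(2πkL); films add R = 1/(hA).
R_inner film = 1/(h_i·2πr₁L) = 1/(1400×2π×0.03×5.63) = 6.731×10^-4 K/W
R_brass pipe wall = ln(37.9/30)/(2π×123×5.63) = 5.372×10^-5 K/W
R_polyurethane foam = ln(67.9/37.9)/(2π×0.0275×5.63) = 0.5994 K/W
R_phenolic foam = ln(132.9/67.9)/(2π×0.0187×5.63) = 1.015 K/W
R_total = 1.615 K/W
Q = ΔT/R_total = 42/1.615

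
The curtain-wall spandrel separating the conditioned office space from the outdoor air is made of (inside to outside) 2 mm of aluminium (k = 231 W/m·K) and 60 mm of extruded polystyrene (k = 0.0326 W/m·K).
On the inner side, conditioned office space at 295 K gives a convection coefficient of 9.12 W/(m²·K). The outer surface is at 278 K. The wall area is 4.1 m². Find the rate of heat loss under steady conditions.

Q ≈ 35.7 W

Model the wall as resistances in series:
R_inner film = 1/(h_i·A) = 1/(9.12×4.1) = 0.02674 K/W
R_aluminium = L/(kA) = 0.002/(231×4.1) = 2.112×10^-6 K/W
R_extruded polystyrene = L/(kA) = 0.06/(0.0326×4.1) = 0.4489 K/W
R_total = 0.4756 K/W
Q = ΔT / R_total = 17 / 0.4756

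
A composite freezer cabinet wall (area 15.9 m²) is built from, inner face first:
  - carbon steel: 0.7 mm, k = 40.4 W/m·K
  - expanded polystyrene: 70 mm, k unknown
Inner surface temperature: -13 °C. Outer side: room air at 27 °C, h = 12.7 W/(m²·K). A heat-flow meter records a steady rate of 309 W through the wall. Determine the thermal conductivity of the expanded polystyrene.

Treating each layer as a thermal resistance in series:
R_carbon steel = L/(kA) = 0.0007/(40.4×15.9) = 1.09×10^-6 K/W
R_outer film = 1/(h_o·A) = 1/(12.7×15.9) = 0.004952 K/W
Sum of known resistances R_other = 0.004953 K/W
Total R = ΔT/Q = 40/309 = 0.1294 K/W
R_expanded polystyrene = R_total − R_other = 0.1245 K/W
k = L/(R·A) = 0.07/(0.1245×15.9)

k ≈ 0.0354 W/(m·K)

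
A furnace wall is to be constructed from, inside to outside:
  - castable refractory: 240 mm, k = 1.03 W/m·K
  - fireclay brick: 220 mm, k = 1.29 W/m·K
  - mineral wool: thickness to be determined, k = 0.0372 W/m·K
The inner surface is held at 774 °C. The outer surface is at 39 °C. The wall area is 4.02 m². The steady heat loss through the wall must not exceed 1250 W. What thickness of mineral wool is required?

L ≈ 72.9 mm

Treating each layer as a thermal resistance in series:
R_castable refractory = L/(kA) = 0.24/(1.03×4.02) = 0.05796 K/W
R_fireclay brick = L/(kA) = 0.22/(1.29×4.02) = 0.04242 K/W
Sum of the known resistances R_other = 0.1004 K/W
Required total resistance R_tot = ΔT/Q_allow = 735/1250 = 0.588 K/W
R_mineral wool = R_tot − R_other = 0.4876 K/W
L = R·k·A = 0.4876×0.0372×4.02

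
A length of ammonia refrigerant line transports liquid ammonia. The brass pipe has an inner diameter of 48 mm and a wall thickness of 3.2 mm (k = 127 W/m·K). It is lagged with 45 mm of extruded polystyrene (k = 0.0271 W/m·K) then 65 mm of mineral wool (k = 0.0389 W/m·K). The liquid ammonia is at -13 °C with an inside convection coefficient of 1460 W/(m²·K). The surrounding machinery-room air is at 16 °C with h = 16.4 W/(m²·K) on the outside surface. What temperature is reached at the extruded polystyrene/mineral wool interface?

Per-layer cylindrical resistances, series-summed:
R_inner film = 1/(h_i·2πr₁L) = 1/(1460×2π×0.024×1) = 0.004542 K/W
R_brass pipe wall = ln(27.2/24)/(2π×127×1) = 1.569×10^-4 K/W
R_extruded polystyrene = ln(72.2/27.2)/(2π×0.0271×1) = 5.733 K/W
R_mineral wool = ln(137.2/72.2)/(2π×0.0389×1) = 2.627 K/W
R_outer film = 1/(h_o·2πr_oL) = 1/(16.4×2π×0.1372×1) = 0.07073 K/W
R_total = 8.435 K/W
Q = ΔT/R_total = 29/8.435
Q = 3.44 W/m
T_interface = T_inner + Q·ΣR(inner→interface) = -13 + 3.44×5.738

T ≈ 6.73 °C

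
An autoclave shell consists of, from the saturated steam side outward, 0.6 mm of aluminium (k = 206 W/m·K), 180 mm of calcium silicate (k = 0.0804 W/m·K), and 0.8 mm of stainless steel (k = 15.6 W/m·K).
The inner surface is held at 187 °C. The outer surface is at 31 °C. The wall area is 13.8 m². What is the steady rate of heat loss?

Treating each layer as a thermal resistance in series:
R_aluminium = L/(kA) = 0.0006/(206×13.8) = 2.111×10^-7 K/W
R_calcium silicate = L/(kA) = 0.18/(0.0804×13.8) = 0.1622 K/W
R_stainless steel = L/(kA) = 0.0008/(15.6×13.8) = 3.716×10^-6 K/W
R_total = 0.1622 K/W
Q = ΔT / R_total = 156 / 0.1622

Q ≈ 962 W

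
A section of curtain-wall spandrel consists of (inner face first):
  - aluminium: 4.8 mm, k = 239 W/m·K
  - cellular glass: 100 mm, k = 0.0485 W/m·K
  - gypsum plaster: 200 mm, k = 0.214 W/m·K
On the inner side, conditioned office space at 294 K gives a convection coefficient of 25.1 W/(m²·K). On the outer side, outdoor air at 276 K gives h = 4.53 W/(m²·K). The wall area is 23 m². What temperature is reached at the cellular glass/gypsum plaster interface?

Thermal resistances in series:
R_inner film = 1/(h_i·A) = 1/(25.1×23) = 0.001732 K/W
R_aluminium = L/(kA) = 0.0048/(239×23) = 8.732×10^-7 K/W
R_cellular glass = L/(kA) = 0.1/(0.0485×23) = 0.08965 K/W
R_gypsum plaster = L/(kA) = 0.2/(0.214×23) = 0.04063 K/W
R_outer film = 1/(h_o·A) = 1/(4.53×23) = 0.009598 K/W
R_total = 0.1416 K/W;  Q = ΔT/R_total = 18/0.1416 = 127.1 W
T_interface = T_inner − Q·ΣR(inner→interface) = 294 − 127×0.09138

T ≈ 282 K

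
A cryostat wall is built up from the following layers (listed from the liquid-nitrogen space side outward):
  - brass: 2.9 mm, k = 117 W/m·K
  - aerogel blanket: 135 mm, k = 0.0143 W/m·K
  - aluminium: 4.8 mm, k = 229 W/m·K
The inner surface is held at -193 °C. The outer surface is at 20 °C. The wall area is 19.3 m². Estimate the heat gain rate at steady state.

Q ≈ 435 W

Model the wall as resistances in series:
R_brass = L/(kA) = 0.0029/(117×19.3) = 1.284×10^-6 K/W
R_aerogel blanket = L/(kA) = 0.135/(0.0143×19.3) = 0.4891 K/W
R_aluminium = L/(kA) = 0.0048/(229×19.3) = 1.086×10^-6 K/W
R_total = 0.4892 K/W
Q = ΔT / R_total = 213 / 0.4892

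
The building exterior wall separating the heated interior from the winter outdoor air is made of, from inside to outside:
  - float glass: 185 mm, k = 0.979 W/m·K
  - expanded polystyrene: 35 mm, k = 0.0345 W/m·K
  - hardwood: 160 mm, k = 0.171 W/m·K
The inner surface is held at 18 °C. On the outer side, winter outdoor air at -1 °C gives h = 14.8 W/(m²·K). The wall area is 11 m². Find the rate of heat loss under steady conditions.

Q ≈ 94.7 W

Using the resistance-network approach (series):
R_float glass = L/(kA) = 0.185/(0.979×11) = 0.01718 K/W
R_expanded polystyrene = L/(kA) = 0.035/(0.0345×11) = 0.09223 K/W
R_hardwood = L/(kA) = 0.16/(0.171×11) = 0.08506 K/W
R_outer film = 1/(h_o·A) = 1/(14.8×11) = 0.006143 K/W
R_total = 0.2006 K/W
Q = ΔT / R_total = 19 / 0.2006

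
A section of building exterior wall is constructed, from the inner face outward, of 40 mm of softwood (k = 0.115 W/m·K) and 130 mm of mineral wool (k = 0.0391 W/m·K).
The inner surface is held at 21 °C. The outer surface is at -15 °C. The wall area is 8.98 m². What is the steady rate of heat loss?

Treating each layer as a thermal resistance in series:
R_softwood = L/(kA) = 0.04/(0.115×8.98) = 0.03873 K/W
R_mineral wool = L/(kA) = 0.13/(0.0391×8.98) = 0.3702 K/W
R_total = 0.409 K/W
Q = ΔT / R_total = 36 / 0.409

Q ≈ 88 W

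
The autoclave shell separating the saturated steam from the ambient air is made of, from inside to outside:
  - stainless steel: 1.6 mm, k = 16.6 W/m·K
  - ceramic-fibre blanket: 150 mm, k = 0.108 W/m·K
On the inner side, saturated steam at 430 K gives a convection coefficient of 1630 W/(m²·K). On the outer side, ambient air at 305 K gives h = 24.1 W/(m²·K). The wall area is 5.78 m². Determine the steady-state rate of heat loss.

Q ≈ 505 W

Thermal resistances in series:
R_inner film = 1/(h_i·A) = 1/(1630×5.78) = 1.061×10^-4 K/W
R_stainless steel = L/(kA) = 0.0016/(16.6×5.78) = 1.668×10^-5 K/W
R_ceramic-fibre blanket = L/(kA) = 0.15/(0.108×5.78) = 0.2403 K/W
R_outer film = 1/(h_o·A) = 1/(24.1×5.78) = 0.007179 K/W
R_total = 0.2476 K/W
Q = ΔT / R_total = 125 / 0.2476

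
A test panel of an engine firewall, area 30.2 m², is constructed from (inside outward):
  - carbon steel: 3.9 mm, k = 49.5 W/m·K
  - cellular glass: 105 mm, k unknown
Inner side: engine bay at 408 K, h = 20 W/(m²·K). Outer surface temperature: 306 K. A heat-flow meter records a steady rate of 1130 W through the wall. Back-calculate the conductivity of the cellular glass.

Treating each layer as a thermal resistance in series:
R_inner film = 1/(h_i·A) = 1/(20×30.2) = 0.001656 K/W
R_carbon steel = L/(kA) = 0.0039/(49.5×30.2) = 2.609×10^-6 K/W
Sum of known resistances R_other = 0.001658 K/W
Total R = ΔT/Q = 102/1130 = 0.09027 K/W
R_cellular glass = R_total − R_other = 0.08861 K/W
k = L/(R·A) = 0.105/(0.08861×30.2)

k ≈ 0.0392 W/(m·K)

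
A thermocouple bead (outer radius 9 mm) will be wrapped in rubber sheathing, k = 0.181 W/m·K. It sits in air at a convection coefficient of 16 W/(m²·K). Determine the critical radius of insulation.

r_cr ≈ 22.6 mm

For a sphere r_cr = 2k/h = 2×0.181/16
r_cr = 22.6 mm; since the bare radius (9 mm) is below r_cr, adding a thin layer of insulation will *increase* heat loss.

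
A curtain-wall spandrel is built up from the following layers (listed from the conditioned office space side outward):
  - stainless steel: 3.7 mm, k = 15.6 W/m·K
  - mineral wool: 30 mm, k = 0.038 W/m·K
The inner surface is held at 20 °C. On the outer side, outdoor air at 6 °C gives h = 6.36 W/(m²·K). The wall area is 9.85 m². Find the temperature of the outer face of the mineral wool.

Model the wall as resistances in series:
R_stainless steel = L/(kA) = 0.0037/(15.6×9.85) = 2.408×10^-5 K/W
R_mineral wool = L/(kA) = 0.03/(0.038×9.85) = 0.08015 K/W
R_outer film = 1/(h_o·A) = 1/(6.36×9.85) = 0.01596 K/W
R_total = 0.09614 K/W;  Q = ΔT/R_total = 14/0.09614 = 145.6 W
T_interface = T_inner − Q·ΣR(inner→interface) = 20 − 146×0.08017

T ≈ 8.32 °C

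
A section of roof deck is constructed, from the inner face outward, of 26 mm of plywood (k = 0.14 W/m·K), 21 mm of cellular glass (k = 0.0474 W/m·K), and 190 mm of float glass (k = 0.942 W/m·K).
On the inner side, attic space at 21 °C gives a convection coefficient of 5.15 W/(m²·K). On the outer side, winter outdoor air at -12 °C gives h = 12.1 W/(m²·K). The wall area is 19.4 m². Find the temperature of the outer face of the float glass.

T ≈ -9.54 °C

Using the resistance-network approach (series):
R_inner film = 1/(h_i·A) = 1/(5.15×19.4) = 0.01001 K/W
R_plywood = L/(kA) = 0.026/(0.14×19.4) = 0.009573 K/W
R_cellular glass = L/(kA) = 0.021/(0.0474×19.4) = 0.02284 K/W
R_float glass = L/(kA) = 0.19/(0.942×19.4) = 0.0104 K/W
R_outer film = 1/(h_o·A) = 1/(12.1×19.4) = 0.00426 K/W
R_total = 0.05708 K/W;  Q = ΔT/R_total = 33/0.05708 = 578.2 W
T_interface = T_inner − Q·ΣR(inner→interface) = 21 − 578×0.05282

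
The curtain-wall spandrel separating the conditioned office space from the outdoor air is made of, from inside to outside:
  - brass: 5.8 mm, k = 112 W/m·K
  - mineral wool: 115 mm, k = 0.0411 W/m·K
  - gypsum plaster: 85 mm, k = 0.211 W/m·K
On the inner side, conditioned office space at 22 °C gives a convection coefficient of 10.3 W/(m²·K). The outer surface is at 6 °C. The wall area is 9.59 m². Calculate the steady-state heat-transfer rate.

Q ≈ 46.5 W

Using the resistance-network approach (series):
R_inner film = 1/(h_i·A) = 1/(10.3×9.59) = 0.01012 K/W
R_brass = L/(kA) = 0.0058/(112×9.59) = 5.4×10^-6 K/W
R_mineral wool = L/(kA) = 0.115/(0.0411×9.59) = 0.2918 K/W
R_gypsum plaster = L/(kA) = 0.085/(0.211×9.59) = 0.04201 K/W
R_total = 0.3439 K/W
Q = ΔT / R_total = 16 / 0.3439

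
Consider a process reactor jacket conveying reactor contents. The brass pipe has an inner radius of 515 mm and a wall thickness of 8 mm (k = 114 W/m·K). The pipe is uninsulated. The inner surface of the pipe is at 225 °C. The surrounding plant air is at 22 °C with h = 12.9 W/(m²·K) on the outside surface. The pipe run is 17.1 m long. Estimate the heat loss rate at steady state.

Radial resistances (cylindrical: R_cond = ln(r_o/r_i)/(2πkL), R_conv = 1/(h·2πrL)):
R_brass pipe wall = ln(523/515)/(2π×114×17.1) = 1.258×10^-6 K/W
R_outer film = 1/(h_o·2πr_oL) = 1/(12.9×2π×0.523×17.1) = 0.00138 K/W
R_total = 0.001381 K/W
Q = ΔT/R_total = 203/0.001381

Q ≈ 147000 W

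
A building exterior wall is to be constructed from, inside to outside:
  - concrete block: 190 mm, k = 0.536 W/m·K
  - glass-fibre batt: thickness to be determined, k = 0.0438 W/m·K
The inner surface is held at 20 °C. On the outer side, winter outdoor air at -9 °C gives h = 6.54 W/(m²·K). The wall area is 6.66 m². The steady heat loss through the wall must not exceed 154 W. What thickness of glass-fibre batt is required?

L ≈ 32.7 mm

Thermal resistances in series:
R_concrete block = L/(kA) = 0.19/(0.536×6.66) = 0.05322 K/W
R_outer film = 1/(h_o·A) = 1/(6.54×6.66) = 0.02296 K/W
Sum of the known resistances R_other = 0.07618 K/W
Required total resistance R_tot = ΔT/Q_allow = 29/154 = 0.1883 K/W
R_glass-fibre batt = R_tot − R_other = 0.1121 K/W
L = R·k·A = 0.1121×0.0438×6.66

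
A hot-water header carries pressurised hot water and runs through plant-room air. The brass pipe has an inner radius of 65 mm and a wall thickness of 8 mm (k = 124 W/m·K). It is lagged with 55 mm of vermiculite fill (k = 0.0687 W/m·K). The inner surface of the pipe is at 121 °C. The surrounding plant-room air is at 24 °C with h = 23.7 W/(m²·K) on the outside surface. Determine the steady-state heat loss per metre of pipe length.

Treating each annulus and film as a series resistance:
R_brass pipe wall = ln(73/65)/(2π×124×1) = 1.49×10^-4 K/W
R_vermiculite fill = ln(128/73)/(2π×0.0687×1) = 1.301 K/W
R_outer film = 1/(h_o·2πr_oL) = 1/(23.7×2π×0.128×1) = 0.05246 K/W
R_total = 1.354 K/W
Q = ΔT/R_total = 97/1.354

q′ ≈ 71.7 W/m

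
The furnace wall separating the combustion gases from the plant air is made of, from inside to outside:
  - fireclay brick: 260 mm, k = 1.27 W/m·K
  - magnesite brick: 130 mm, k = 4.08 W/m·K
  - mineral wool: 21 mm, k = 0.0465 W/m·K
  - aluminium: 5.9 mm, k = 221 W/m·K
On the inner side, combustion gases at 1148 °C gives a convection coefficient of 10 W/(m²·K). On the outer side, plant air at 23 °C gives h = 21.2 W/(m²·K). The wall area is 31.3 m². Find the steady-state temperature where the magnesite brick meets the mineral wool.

Using the resistance-network approach (series):
R_inner film = 1/(h_i·A) = 1/(10×31.3) = 0.003195 K/W
R_fireclay brick = L/(kA) = 0.26/(1.27×31.3) = 0.006541 K/W
R_magnesite brick = L/(kA) = 0.13/(4.08×31.3) = 0.001018 K/W
R_mineral wool = L/(kA) = 0.021/(0.0465×31.3) = 0.01443 K/W
R_aluminium = L/(kA) = 0.0059/(221×31.3) = 8.529×10^-7 K/W
R_outer film = 1/(h_o·A) = 1/(21.2×31.3) = 0.001507 K/W
R_total = 0.02669 K/W;  Q = ΔT/R_total = 1125/0.02669 = 42150 W
T_interface = T_inner − Q·ΣR(inner→interface) = 1148 − 42200×0.01075

T ≈ 695 °C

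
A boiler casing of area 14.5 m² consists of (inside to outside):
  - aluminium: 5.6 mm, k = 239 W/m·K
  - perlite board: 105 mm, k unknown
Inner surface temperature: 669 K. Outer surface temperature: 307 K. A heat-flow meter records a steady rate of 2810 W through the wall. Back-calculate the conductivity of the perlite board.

k ≈ 0.0562 W/(m·K)

Using the resistance-network approach (series):
R_aluminium = L/(kA) = 0.0056/(239×14.5) = 1.616×10^-6 K/W
Sum of known resistances R_other = 1.616×10^-6 K/W
Total R = ΔT/Q = 362/2810 = 0.1288 K/W
R_perlite board = R_total − R_other = 0.1288 K/W
k = L/(R·A) = 0.105/(0.1288×14.5)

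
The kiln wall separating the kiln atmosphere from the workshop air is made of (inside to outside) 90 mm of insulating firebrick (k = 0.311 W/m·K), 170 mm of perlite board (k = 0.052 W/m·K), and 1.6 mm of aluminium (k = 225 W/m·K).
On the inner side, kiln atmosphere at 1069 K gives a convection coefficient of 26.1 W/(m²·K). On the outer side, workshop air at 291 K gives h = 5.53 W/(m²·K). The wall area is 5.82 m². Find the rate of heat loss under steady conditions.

Model the wall as resistances in series:
R_inner film = 1/(h_i·A) = 1/(26.1×5.82) = 0.006583 K/W
R_insulating firebrick = L/(kA) = 0.09/(0.311×5.82) = 0.04972 K/W
R_perlite board = L/(kA) = 0.17/(0.052×5.82) = 0.5617 K/W
R_aluminium = L/(kA) = 0.0016/(225×5.82) = 1.222×10^-6 K/W
R_outer film = 1/(h_o·A) = 1/(5.53×5.82) = 0.03107 K/W
R_total = 0.6491 K/W
Q = ΔT / R_total = 778 / 0.6491

Q ≈ 1200 W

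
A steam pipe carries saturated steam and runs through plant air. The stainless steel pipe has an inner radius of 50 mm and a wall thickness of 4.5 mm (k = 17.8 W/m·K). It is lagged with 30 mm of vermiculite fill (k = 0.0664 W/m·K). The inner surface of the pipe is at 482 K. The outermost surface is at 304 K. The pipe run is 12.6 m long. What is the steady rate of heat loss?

Cylindrical conduction, so R = ln(r₂/r₁)/(2πkL) per layer, in series:
R_stainless steel pipe wall = ln(54.5/50)/(2π×17.8×12.6) = 6.115×10^-5 K/W
R_vermiculite fill = ln(84.5/54.5)/(2π×0.0664×12.6) = 0.08343 K/W
R_total = 0.08349 K/W
Q = ΔT/R_total = 178/0.08349

Q ≈ 2130 W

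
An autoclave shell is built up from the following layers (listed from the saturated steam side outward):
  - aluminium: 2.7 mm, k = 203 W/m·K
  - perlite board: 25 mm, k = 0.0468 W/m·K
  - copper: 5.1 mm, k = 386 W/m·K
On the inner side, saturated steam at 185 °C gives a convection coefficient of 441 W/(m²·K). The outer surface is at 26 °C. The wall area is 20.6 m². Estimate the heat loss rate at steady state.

Using the resistance-network approach (series):
R_inner film = 1/(h_i·A) = 1/(441×20.6) = 1.101×10^-4 K/W
R_aluminium = L/(kA) = 0.0027/(203×20.6) = 6.457×10^-7 K/W
R_perlite board = L/(kA) = 0.025/(0.0468×20.6) = 0.02593 K/W
R_copper = L/(kA) = 0.0051/(386×20.6) = 6.414×10^-7 K/W
R_total = 0.02604 K/W
Q = ΔT / R_total = 159 / 0.02604

Q ≈ 6110 W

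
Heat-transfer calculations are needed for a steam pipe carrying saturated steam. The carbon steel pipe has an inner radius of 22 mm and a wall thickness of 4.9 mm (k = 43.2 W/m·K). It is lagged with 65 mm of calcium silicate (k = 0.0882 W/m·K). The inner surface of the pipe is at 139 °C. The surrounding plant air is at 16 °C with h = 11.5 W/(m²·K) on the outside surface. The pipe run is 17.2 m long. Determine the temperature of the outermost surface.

T ≈ 23.8 °C

Cylindrical conduction, so R = ln(r₂/r₁)/(2πkL) per layer, in series:
R_carbon steel pipe wall = ln(26.9/22)/(2π×43.2×17.2) = 4.307×10^-5 K/W
R_calcium silicate = ln(91.9/26.9)/(2π×0.0882×17.2) = 0.1289 K/W
R_outer film = 1/(h_o·2πr_oL) = 1/(11.5×2π×0.0919×17.2) = 0.008755 K/W
R_total = 0.1377 K/W
Q = ΔT/R_total = 123/0.1377
Q = 893 W
T_interface = T_inner − Q·ΣR(inner→interface) = 139 − 893×0.1289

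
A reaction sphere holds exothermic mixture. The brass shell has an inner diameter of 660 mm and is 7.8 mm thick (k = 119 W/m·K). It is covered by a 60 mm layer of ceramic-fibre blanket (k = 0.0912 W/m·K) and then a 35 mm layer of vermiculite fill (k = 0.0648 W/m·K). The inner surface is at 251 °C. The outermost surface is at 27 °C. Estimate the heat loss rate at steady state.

Q ≈ 350 W

For a spherical shell R = (1/r₁ − 1/r₂)/(4πk); film R = 1/(h·4πr²). In series:
R_brass shell = (1/0.33 − 1/0.3378)/(4π×119) = 4.679×10^-5 K/W
R_ceramic-fibre blanket = (1/0.3378 − 1/0.3978)/(4π×0.0912) = 0.3896 K/W
R_vermiculite fill = (1/0.3978 − 1/0.4328)/(4π×0.0648) = 0.2496 K/W
R_total = 0.6393 K/W
Q = ΔT/R_total = 224/0.6393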